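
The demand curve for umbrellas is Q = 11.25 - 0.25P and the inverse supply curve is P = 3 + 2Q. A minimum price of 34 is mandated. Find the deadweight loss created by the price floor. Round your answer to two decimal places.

54.19

Rewriting demand in inverse form: P = 45 - 4Q.
Free-market equilibrium: 45 - 4Q = 3 + 2Q gives Q* = 7, P* = 17.
At the floor price 34, quantity demanded is (45 - 34)/4 = 2.75; demand is the short side, so Q = 2.75 trades at P = 34.
The lost-trades triangle has base Q* - 2.75 = 4.25 and height equal to the gap between the curves at Q = 2.75, which is 34 - 8.5 = 25.5. DWL = (1/2)(4.25)(25.5) = 54.1875.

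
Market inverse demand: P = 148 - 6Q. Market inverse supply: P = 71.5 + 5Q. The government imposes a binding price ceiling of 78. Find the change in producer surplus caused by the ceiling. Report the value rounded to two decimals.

Free-market equilibrium: 148 - 6Q = 71.5 + 5Q gives Q* = 6.9545, P* = 106.2727.
At the ceiling price 78, quantity supplied is (78 - 71.5)/5 = 1.3; supply is the short side, so Q = 1.3 trades at P = 78.
PS goes from (1/2)(6.9545)(34.7727) = 120.9143 to 4.225 (computed as (78 - 71.5)(1.3) - (1/2)(5)(1.3)^2), a change of -116.6893.

-116.69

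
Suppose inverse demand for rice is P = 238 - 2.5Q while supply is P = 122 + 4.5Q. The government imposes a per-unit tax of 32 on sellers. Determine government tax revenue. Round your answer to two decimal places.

384.00

Without the tax, 238 - 2.5Q = 122 + 4.5Q so Q* = 16.5714 and P* = 196.5714.
A tax on sellers shifts supply up by 32: 238 - 2.5Q = 122 + 4.5Q + 32, so Q_t = 12. Buyers pay P_b = 208; sellers receive P_s = P_b - 32 = 176.
Revenue is the tax times quantity traded: 32 x 12 = 384.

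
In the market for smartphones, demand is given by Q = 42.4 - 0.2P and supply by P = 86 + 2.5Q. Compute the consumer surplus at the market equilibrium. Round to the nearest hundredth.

Rewriting demand in inverse form: P = 212 - 5Q.
Equilibrium: 212 - 5Q = 86 + 2.5Q, so Q* = 16.8 and P* = 128.
CS is the area between the demand curve and P* from 0 to Q*: (1/2)(16.8)(84) = 705.6.

705.60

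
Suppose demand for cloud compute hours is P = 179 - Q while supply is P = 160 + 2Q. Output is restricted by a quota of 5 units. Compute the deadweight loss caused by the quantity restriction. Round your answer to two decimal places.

2.67

Without the quota, 179 - Q = 160 + 2Q gives Q* = 6.3333.
At Q = 5 the demand price is 179 - (5) = 174 and the supply price is 160 + 2(5) = 170.
DWL = (1/2)(gap between curves at 5) x (Q* - 5) = (1/2)(4)(1.3333) = 2.6667.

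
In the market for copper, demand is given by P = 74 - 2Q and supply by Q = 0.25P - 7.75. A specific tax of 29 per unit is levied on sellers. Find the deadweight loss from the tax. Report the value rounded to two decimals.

70.08

Rewriting supply in inverse form: P = 31 + 4Q.
Pre-tax equilibrium: 74 - 2Q = 31 + 4Q gives Q* = 7.1667, P* = 59.6667.
A tax on sellers shifts supply up by 29: 74 - 2Q = 31 + 4Q + 29, so Q_t = 2.3333. Buyers pay P_b = 69.3333; sellers receive P_s = P_b - 29 = 40.3333.
Deadweight loss is the triangle between the curves from Q_t to Q*: (1/2)(7.1667 - 2.3333)(29) = 70.0833.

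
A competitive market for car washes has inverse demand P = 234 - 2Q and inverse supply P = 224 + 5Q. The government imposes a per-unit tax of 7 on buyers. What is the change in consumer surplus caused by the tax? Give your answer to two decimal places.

Pre-tax equilibrium: 234 - 2Q = 224 + 5Q gives Q* = 1.4286, P* = 231.1429.
A tax on buyers shifts demand down by 7: (234 - 7) - 2Q = 224 + 5Q, so Q_t = 0.4286. Buyers pay P_b = 233.1429; sellers receive P_s = P_b - 7 = 226.1429.
Consumers lose the trapezoid between P* and P_b out to Q_t plus the triangle from Q_t to Q*: change in CS = 0.1837 - 2.0408 = -1.8571.

-1.86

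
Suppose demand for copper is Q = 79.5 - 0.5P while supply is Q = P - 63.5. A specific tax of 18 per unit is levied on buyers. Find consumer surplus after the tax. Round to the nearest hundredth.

667.36

Rewriting demand in inverse form: P = 159 - 2Q.
Rewriting supply in inverse form: P = 63.5 + Q.
Without the tax, 159 - 2Q = 63.5 + Q so Q* = 31.8333 and P* = 95.3333.
With the tax, buyers' net willingness to pay falls by 18: (159 - 18) - 2Q = 63.5 + Q, so Q_t = 25.8333. Buyers pay P_b = 107.3333; sellers receive P_s = P_b - 18 = 89.3333.
Consumer surplus is the triangle under demand above P_b: (1/2)(25.8333)(159 - 107.3333) = 667.3611.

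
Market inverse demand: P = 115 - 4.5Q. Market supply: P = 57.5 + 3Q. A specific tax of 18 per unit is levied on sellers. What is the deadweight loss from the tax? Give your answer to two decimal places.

Without the tax, 115 - 4.5Q = 57.5 + 3Q so Q* = 7.6667 and P* = 80.5.
With the tax, sellers need 18 more per unit: 115 - 4.5Q = 57.5 + 3Q + 18, so Q_t = 5.2667. Buyers pay P_b = 91.3; sellers receive P_s = P_b - 18 = 73.3.
Deadweight loss is the triangle between the curves from Q_t to Q*: (1/2)(7.6667 - 5.2667)(18) = 21.6.

21.60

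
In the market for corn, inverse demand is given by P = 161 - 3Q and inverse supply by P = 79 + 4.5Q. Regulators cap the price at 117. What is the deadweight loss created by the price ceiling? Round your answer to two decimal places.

Without the control, 161 - 3Q = 79 + 4.5Q so Q* = 10.9333 and P* = 128.2.
At the ceiling price 117, quantity supplied is (117 - 79)/4.5 = 8.4444; supply is the short side, so Q = 8.4444 trades at P = 117.
The lost-trades triangle has base Q* - 8.4444 = 2.4889 and height equal to the gap between the curves at Q = 8.4444, which is 135.6667 - 117 = 18.6667. DWL = (1/2)(2.4889)(18.6667) = 23.2296.

23.23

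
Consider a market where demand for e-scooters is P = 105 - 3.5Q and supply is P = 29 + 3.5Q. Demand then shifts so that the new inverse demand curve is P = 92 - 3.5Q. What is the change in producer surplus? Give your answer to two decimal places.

Initial equilibrium: Q_0 = 10.8571, P_0 = 67; CS_0 = (1/2)(10.8571)(38) = 206.2857, PS_0 = (1/2)(10.8571)(38) = 206.2857.
New equilibrium: 92 - 3.5Q = 29 + 3.5Q gives Q_1 = 9, P_1 = 60.5; CS_1 = 141.75, PS_1 = 141.75.
Change in producer surplus = 141.75 - 206.2857 = -64.5357.

-64.54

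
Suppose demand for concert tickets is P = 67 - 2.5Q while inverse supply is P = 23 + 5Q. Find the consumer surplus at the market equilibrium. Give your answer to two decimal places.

Equilibrium: 67 - 2.5Q = 23 + 5Q, so Q* = 5.8667 and P* = 52.3333.
The demand choke price is 67, so CS = (1/2)(Q*)(67 - P*) = (1/2)(5.8667)(14.6667) = 43.0222.

43.02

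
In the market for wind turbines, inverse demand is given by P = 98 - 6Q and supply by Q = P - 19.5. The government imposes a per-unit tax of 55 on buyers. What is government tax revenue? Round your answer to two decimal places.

184.64

Rewriting supply in inverse form: P = 19.5 + Q.
Pre-tax equilibrium: 98 - 6Q = 19.5 + Q gives Q* = 11.2143, P* = 30.7143.
A tax on buyers shifts demand down by 55: (98 - 55) - 6Q = 19.5 + Q, so Q_t = 3.3571. Buyers pay P_b = 77.8571; sellers receive P_s = P_b - 55 = 22.8571.
Tax revenue = t x Q_t = 55 x 3.3571 = 184.6429.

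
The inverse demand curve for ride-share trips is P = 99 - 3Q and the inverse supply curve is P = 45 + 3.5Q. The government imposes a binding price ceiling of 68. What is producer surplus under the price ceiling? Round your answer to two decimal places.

75.57

Free-market equilibrium: 99 - 3Q = 45 + 3.5Q gives Q* = 8.3077, P* = 74.0769.
At the ceiling price 68, quantity supplied is (68 - 45)/3.5 = 6.5714; supply is the short side, so Q = 6.5714 trades at P = 68.
PS is the triangle above supply below 68: (1/2)(6.5714)(68 - 45) = 75.5714.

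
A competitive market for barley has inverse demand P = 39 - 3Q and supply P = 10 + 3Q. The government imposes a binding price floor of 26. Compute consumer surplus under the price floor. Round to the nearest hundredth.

Without the control, 39 - 3Q = 10 + 3Q so Q* = 4.8333 and P* = 24.5.
At the floor price 26, quantity demanded is (39 - 26)/3 = 4.3333; demand is the short side, so Q = 4.3333 trades at P = 26.
CS is the triangle under demand above 26: (1/2)(4.3333)(39 - 26) = 28.1667.

28.17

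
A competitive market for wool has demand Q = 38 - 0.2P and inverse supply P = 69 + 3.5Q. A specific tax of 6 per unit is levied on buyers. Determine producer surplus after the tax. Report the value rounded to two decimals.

320.33

Rewriting demand in inverse form: P = 190 - 5Q.
Without the tax, 190 - 5Q = 69 + 3.5Q so Q* = 14.2353 and P* = 118.8235.
With the tax, buyers' net willingness to pay falls by 6: (190 - 6) - 5Q = 69 + 3.5Q, so Q_t = 13.5294. Buyers pay P_b = 122.3529; sellers receive P_s = P_b - 6 = 116.3529.
PS = (1/2)(Q_t)(P_s - 69) = (1/2)(13.5294)(47.3529) = 320.3287.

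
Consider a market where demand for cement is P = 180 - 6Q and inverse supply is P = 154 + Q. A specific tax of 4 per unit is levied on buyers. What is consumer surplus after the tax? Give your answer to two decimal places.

Pre-tax equilibrium: 180 - 6Q = 154 + Q gives Q* = 3.7143, P* = 157.7143.
With the tax, buyers' net willingness to pay falls by 4: (180 - 4) - 6Q = 154 + Q, so Q_t = 3.1429. Buyers pay P_b = 161.1429; sellers receive P_s = P_b - 4 = 157.1429.
Consumer surplus is the triangle under demand above P_b: (1/2)(3.1429)(180 - 161.1429) = 29.6327.

29.63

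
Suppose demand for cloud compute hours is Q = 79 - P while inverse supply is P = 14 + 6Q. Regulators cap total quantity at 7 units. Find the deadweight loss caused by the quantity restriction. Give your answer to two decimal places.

Rewriting demand in inverse form: P = 79 - Q.
Without the quota, 79 - Q = 14 + 6Q gives Q* = 9.2857.
At Q = 7 the demand price is 79 - (7) = 72 and the supply price is 14 + 6(7) = 56.
DWL = (1/2)(gap between curves at 7) x (Q* - 7) = (1/2)(16)(2.2857) = 18.2857.

18.29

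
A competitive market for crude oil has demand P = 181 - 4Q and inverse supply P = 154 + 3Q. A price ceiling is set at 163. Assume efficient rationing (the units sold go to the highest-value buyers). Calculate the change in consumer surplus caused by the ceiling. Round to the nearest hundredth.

Without the control, 181 - 4Q = 154 + 3Q so Q* = 3.8571 and P* = 165.5714.
At P = 163, sellers supply (163 - 154)/3 = 3 while buyers want more, so the quantity traded is 3 at price 163.
CS goes from (1/2)(3.8571)(15.4286) = 29.7551 to 36 (computed as (181 - 163)(3) - (1/2)(4)(3)^2), a change of 6.2449.

6.24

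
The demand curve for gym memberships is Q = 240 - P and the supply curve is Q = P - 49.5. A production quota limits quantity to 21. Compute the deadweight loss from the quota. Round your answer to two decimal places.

5513.06

Rewriting demand in inverse form: P = 240 - Q.
Rewriting supply in inverse form: P = 49.5 + Q.
Unrestricted equilibrium: Q* = (240 - 49.5)/(1 + 1) = 95.25.
At Q = 21 the demand price is 240 - (21) = 219 and the supply price is 49.5 + (21) = 70.5.
Deadweight loss is the triangle between the curves from 21 to 95.25: (1/2)(219 - 70.5)(95.25 - 21) = 5513.0625.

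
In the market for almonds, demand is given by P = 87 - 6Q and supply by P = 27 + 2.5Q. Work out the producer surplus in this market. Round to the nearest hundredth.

62.28

Equilibrium: 87 - 6Q = 27 + 2.5Q, so Q* = 7.0588 and P* = 44.6471.
Producer surplus is the triangle above supply below P*: (1/2)(7.0588)(44.6471 - 27) = (1/2)(7.0588)(17.6471) = 62.2837.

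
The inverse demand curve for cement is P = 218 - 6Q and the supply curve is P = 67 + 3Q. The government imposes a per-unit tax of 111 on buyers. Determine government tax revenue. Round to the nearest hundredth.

493.33

Without the tax, 218 - 6Q = 67 + 3Q so Q* = 16.7778 and P* = 117.3333.
A tax on buyers shifts demand down by 111: (218 - 111) - 6Q = 67 + 3Q, so Q_t = 4.4444. Buyers pay P_b = 191.3333; sellers receive P_s = P_b - 111 = 80.3333.
Revenue is the tax times quantity traded: 111 x 4.4444 = 493.3333.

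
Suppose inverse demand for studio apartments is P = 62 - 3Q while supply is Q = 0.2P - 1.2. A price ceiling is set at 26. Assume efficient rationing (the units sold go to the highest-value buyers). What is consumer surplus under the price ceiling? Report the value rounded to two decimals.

Rewriting supply in inverse form: P = 6 + 5Q.
Free-market equilibrium: 62 - 3Q = 6 + 5Q gives Q* = 7, P* = 41.
At the ceiling price 26, quantity supplied is (26 - 6)/5 = 4; supply is the short side, so Q = 4 trades at P = 26.
The demand price at Q = 4 is 50. CS is the trapezoid between demand and 26 over [0, 4]: (1/2)[(62 - 26) + (50 - 26)](4) = 120.

120.00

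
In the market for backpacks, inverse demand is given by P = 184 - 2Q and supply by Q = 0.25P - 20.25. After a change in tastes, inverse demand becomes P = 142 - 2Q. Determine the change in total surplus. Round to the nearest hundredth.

-574.00

Rewriting supply in inverse form: P = 81 + 4Q.
Initial equilibrium: Q_0 = 17.1667, P_0 = 149.6667; CS_0 = (1/2)(17.1667)(34.3333) = 294.6944, PS_0 = (1/2)(17.1667)(68.6667) = 589.3889.
New equilibrium: 142 - 2Q = 81 + 4Q gives Q_1 = 10.1667, P_1 = 121.6667; CS_1 = 103.3611, PS_1 = 206.7222.
Change in total surplus = (103.3611 + 206.7222) - (294.6944 + 589.3889) = -574.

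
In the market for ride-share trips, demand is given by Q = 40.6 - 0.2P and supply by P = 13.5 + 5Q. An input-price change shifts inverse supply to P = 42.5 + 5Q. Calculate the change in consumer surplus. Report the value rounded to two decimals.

Rewriting demand in inverse form: P = 203 - 5Q.
Initial equilibrium: Q_0 = 18.95, P_0 = 108.25; CS_0 = (1/2)(18.95)(94.75) = 897.7563, PS_0 = (1/2)(18.95)(94.75) = 897.7563.
New equilibrium: 203 - 5Q = 42.5 + 5Q gives Q_1 = 16.05, P_1 = 122.75; CS_1 = 644.0063, PS_1 = 644.0063.
Change in consumer surplus = 644.0063 - 897.7563 = -253.75.

-253.75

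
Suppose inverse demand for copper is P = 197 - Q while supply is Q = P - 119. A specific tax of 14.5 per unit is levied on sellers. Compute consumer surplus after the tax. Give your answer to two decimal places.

504.03

Rewriting supply in inverse form: P = 119 + Q.
Pre-tax equilibrium: 197 - Q = 119 + Q gives Q* = 39, P* = 158.
With the tax, sellers need 14.5 more per unit: 197 - Q = 119 + Q + 14.5, so Q_t = 31.75. Buyers pay P_b = 165.25; sellers receive P_s = P_b - 14.5 = 150.75.
Consumer surplus is the triangle under demand above P_b: (1/2)(31.75)(197 - 165.25) = 504.0312.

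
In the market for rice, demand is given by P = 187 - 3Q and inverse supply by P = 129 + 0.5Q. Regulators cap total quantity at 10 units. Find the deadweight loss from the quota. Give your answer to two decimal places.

75.57

Unrestricted equilibrium: Q* = (187 - 129)/(3 + 0.5) = 16.5714.
At Q = 10 the demand price is 187 - 3(10) = 157 and the supply price is 129 + 0.5(10) = 134.
Deadweight loss is the triangle between the curves from 10 to 16.5714: (1/2)(157 - 134)(16.5714 - 10) = 75.5714.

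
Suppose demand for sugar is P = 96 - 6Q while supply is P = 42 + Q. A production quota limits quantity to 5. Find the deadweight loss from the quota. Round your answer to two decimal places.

25.79

Unrestricted equilibrium: Q* = (96 - 42)/(6 + 1) = 7.7143.
At Q = 5 the demand price is 96 - 6(5) = 66 and the supply price is 42 + (5) = 47.
DWL = (1/2)(gap between curves at 5) x (Q* - 5) = (1/2)(19)(2.7143) = 25.7857.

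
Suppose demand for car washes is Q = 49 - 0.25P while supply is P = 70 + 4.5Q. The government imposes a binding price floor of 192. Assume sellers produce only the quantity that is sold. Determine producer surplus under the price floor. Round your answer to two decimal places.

Rewriting demand in inverse form: P = 196 - 4Q.
Free-market equilibrium: 196 - 4Q = 70 + 4.5Q gives Q* = 14.8235, P* = 136.7059.
At P = 192, buyers demand (196 - 192)/4 = 1 while sellers would supply more, so the quantity traded is 1 at price 192.
The supply price at Q = 1 is 74.5. PS is the trapezoid between 192 and supply over [0, 1]: (1/2)[(192 - 70) + (192 - 74.5)](1) = 119.75.

119.75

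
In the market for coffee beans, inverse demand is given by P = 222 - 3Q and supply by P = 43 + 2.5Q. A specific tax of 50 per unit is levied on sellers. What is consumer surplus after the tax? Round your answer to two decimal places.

825.17

Pre-tax equilibrium: 222 - 3Q = 43 + 2.5Q gives Q* = 32.5455, P* = 124.3636.
With the tax, sellers need 50 more per unit: 222 - 3Q = 43 + 2.5Q + 50, so Q_t = 23.4545. Buyers pay P_b = 151.6364; sellers receive P_s = P_b - 50 = 101.6364.
CS = (1/2)(Q_t)(222 - P_b) = (1/2)(23.4545)(70.3636) = 825.1736.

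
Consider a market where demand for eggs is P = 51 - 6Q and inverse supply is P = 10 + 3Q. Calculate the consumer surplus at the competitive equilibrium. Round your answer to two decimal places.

62.26

Equilibrium: 51 - 6Q = 10 + 3Q, so Q* = 4.5556 and P* = 23.6667.
CS is the area between the demand curve and P* from 0 to Q*: (1/2)(4.5556)(27.3333) = 62.2593.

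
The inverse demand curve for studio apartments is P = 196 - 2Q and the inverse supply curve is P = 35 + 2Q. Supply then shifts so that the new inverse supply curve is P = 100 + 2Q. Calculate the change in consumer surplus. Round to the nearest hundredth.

Initial equilibrium: Q_0 = 40.25, P_0 = 115.5; CS_0 = (1/2)(40.25)(80.5) = 1620.0625, PS_0 = (1/2)(40.25)(80.5) = 1620.0625.
New equilibrium: 196 - 2Q = 100 + 2Q gives Q_1 = 24, P_1 = 148; CS_1 = 576, PS_1 = 576.
Change in consumer surplus = 576 - 1620.0625 = -1044.0625.

-1044.06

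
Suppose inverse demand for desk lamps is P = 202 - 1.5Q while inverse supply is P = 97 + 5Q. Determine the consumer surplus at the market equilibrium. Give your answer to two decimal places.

195.71

Set 202 - 1.5Q = 97 + 5Q, which gives 105 = 6.5Q, so Q* = 16.1538 and P* = 202 - 1.5(16.1538) = 177.7692.
The demand choke price is 202, so CS = (1/2)(Q*)(202 - P*) = (1/2)(16.1538)(24.2308) = 195.7101.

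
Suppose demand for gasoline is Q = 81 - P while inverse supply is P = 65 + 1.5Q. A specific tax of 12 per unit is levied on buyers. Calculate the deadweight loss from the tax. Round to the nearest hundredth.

28.80

Rewriting demand in inverse form: P = 81 - Q.
Without the tax, 81 - Q = 65 + 1.5Q so Q* = 6.4 and P* = 74.6.
With the tax, buyers' net willingness to pay falls by 12: (81 - 12) - Q = 65 + 1.5Q, so Q_t = 1.6. Buyers pay P_b = 79.4; sellers receive P_s = P_b - 12 = 67.4.
The welfare triangle lost has base Q* - Q_t = 4.8 and height t = 12, so DWL = (1/2)(4.8)(12) = 28.8.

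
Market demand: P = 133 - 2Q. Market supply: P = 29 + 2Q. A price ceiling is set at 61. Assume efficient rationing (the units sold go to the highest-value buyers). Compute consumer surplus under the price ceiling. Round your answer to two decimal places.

896.00

Without the control, 133 - 2Q = 29 + 2Q so Q* = 26 and P* = 81.
At the ceiling price 61, quantity supplied is (61 - 29)/2 = 16; supply is the short side, so Q = 16 trades at P = 61.
The demand price at Q = 16 is 101. CS is the trapezoid between demand and 61 over [0, 16]: (1/2)[(133 - 61) + (101 - 61)](16) = 896.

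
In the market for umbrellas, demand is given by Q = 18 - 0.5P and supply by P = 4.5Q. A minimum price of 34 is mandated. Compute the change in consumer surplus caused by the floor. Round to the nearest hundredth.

-29.67

Rewriting demand in inverse form: P = 36 - 2Q.
Without the control, 36 - 2Q = 4.5Q so Q* = 5.5385 and P* = 24.9231.
At P = 34, buyers demand (36 - 34)/2 = 1 while sellers would supply more, so the quantity traded is 1 at price 34.
CS goes from (1/2)(5.5385)(11.0769) = 30.6746 to 1 (computed as (36 - 34)(1) - (1/2)(2)(1)^2), a change of -29.6746.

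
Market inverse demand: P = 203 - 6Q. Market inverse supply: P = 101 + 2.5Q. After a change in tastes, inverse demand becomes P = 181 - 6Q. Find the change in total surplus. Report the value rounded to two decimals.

Initial equilibrium: Q_0 = 12, P_0 = 131; CS_0 = (1/2)(12)(72) = 432, PS_0 = (1/2)(12)(30) = 180.
New equilibrium: 181 - 6Q = 101 + 2.5Q gives Q_1 = 9.4118, P_1 = 124.5294; CS_1 = 265.7439, PS_1 = 110.7266.
Change in total surplus = (265.7439 + 110.7266) - (432 + 180) = -235.5294.

-235.53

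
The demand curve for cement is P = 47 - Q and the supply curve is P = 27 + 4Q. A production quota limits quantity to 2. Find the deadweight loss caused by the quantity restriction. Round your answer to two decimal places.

Without the quota, 47 - Q = 27 + 4Q gives Q* = 4.
At Q = 2 the demand price is 47 - (2) = 45 and the supply price is 27 + 4(2) = 35.
Deadweight loss is the triangle between the curves from 2 to 4: (1/2)(45 - 35)(4 - 2) = 10.

10.00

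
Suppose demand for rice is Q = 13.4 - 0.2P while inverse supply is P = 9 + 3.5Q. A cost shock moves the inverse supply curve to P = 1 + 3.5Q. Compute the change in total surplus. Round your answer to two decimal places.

58.35

Rewriting demand in inverse form: P = 67 - 5Q.
Initial equilibrium: Q_0 = 6.8235, P_0 = 32.8824; CS_0 = (1/2)(6.8235)(34.1176) = 116.4014, PS_0 = (1/2)(6.8235)(23.8824) = 81.481.
New equilibrium: 67 - 5Q = 1 + 3.5Q gives Q_1 = 7.7647, P_1 = 28.1765; CS_1 = 150.7266, PS_1 = 105.5087.
Change in total surplus = (150.7266 + 105.5087) - (116.4014 + 81.481) = 58.3529.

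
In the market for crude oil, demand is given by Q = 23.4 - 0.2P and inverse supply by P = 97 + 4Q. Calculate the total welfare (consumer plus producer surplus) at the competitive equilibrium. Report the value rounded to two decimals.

22.22

Rewriting demand in inverse form: P = 117 - 5Q.
Equilibrium: 117 - 5Q = 97 + 4Q, so Q* = 2.2222 and P* = 105.8889.
CS = (1/2)(2.2222)(11.1111) = 12.3457 and PS = (1/2)(2.2222)(8.8889) = 9.8765, so total surplus = 22.2222.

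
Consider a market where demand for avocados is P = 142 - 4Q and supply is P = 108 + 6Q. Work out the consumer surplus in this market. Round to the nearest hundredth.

Setting demand equal to supply, 34 = 10Q, so Q* = 3.4 and P* = 128.4.
The demand choke price is 142, so CS = (1/2)(Q*)(142 - P*) = (1/2)(3.4)(13.6) = 23.12.

23.12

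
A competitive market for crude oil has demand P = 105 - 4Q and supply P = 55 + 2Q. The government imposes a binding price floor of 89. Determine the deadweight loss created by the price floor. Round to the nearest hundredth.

Without the control, 105 - 4Q = 55 + 2Q so Q* = 8.3333 and P* = 71.6667.
At the floor price 89, quantity demanded is (105 - 89)/4 = 4; demand is the short side, so Q = 4 trades at P = 89.
The lost-trades triangle has base Q* - 4 = 4.3333 and height equal to the gap between the curves at Q = 4, which is 89 - 63 = 26. DWL = (1/2)(4.3333)(26) = 56.3333.

56.33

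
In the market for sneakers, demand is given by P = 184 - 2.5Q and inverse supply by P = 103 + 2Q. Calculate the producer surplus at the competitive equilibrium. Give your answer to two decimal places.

324.00

Setting demand equal to supply, 81 = 4.5Q, so Q* = 18 and P* = 139.
Producer surplus is the triangle above supply below P*: (1/2)(18)(139 - 103) = (1/2)(18)(36) = 324.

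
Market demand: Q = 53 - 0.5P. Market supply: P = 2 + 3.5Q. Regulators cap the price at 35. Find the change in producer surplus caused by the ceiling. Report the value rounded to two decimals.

Rewriting demand in inverse form: P = 106 - 2Q.
Free-market equilibrium: 106 - 2Q = 2 + 3.5Q gives Q* = 18.9091, P* = 68.1818.
At P = 35, sellers supply (35 - 2)/3.5 = 9.4286 while buyers want more, so the quantity traded is 9.4286 at price 35.
PS goes from (1/2)(18.9091)(66.1818) = 625.719 to 155.5714 (computed as (35 - 2)(9.4286) - (1/2)(3.5)(9.4286)^2), a change of -470.1476.

-470.15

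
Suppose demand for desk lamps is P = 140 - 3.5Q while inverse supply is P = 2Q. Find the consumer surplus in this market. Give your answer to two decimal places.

Equilibrium: 140 - 3.5Q = 2Q, so Q* = 25.4545 and P* = 50.9091.
Consumer surplus is the triangle under demand above P*: (1/2)(25.4545)(140 - 50.9091) = (1/2)(25.4545)(89.0909) = 1133.8843.

1133.88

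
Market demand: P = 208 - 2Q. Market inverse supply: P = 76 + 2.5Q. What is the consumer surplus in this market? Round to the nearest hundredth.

Set 208 - 2Q = 76 + 2.5Q, which gives 132 = 4.5Q, so Q* = 29.3333 and P* = 208 - 2(29.3333) = 149.3333.
The demand choke price is 208, so CS = (1/2)(Q*)(208 - P*) = (1/2)(29.3333)(58.6667) = 860.4444.

860.44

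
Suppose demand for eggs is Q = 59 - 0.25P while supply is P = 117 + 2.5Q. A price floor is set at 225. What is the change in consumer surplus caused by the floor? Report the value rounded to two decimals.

-655.22

Rewriting demand in inverse form: P = 236 - 4Q.
Without the control, 236 - 4Q = 117 + 2.5Q so Q* = 18.3077 and P* = 162.7692.
At the floor price 225, quantity demanded is (236 - 225)/4 = 2.75; demand is the short side, so Q = 2.75 trades at P = 225.
CS goes from (1/2)(18.3077)(73.2308) = 670.3432 to 15.125 (computed as (236 - 225)(2.75) - (1/2)(4)(2.75)^2), a change of -655.2182.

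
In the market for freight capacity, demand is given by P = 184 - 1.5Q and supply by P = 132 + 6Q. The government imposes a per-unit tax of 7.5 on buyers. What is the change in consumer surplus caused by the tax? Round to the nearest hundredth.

Without the tax, 184 - 1.5Q = 132 + 6Q so Q* = 6.9333 and P* = 173.6.
A tax on buyers shifts demand down by 7.5: (184 - 7.5) - 1.5Q = 132 + 6Q, so Q_t = 5.9333. Buyers pay P_b = 175.1; sellers receive P_s = P_b - 7.5 = 167.6.
CS falls from (1/2)(6.9333)(10.4) = 36.0533 to (1/2)(5.9333)(8.9) = 26.4033, a change of -9.65.

-9.65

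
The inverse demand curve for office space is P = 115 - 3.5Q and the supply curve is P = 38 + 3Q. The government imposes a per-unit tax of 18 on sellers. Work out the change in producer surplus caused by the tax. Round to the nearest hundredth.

Without the tax, 115 - 3.5Q = 38 + 3Q so Q* = 11.8462 and P* = 73.5385.
A tax on sellers shifts supply up by 18: 115 - 3.5Q = 38 + 3Q + 18, so Q_t = 9.0769. Buyers pay P_b = 83.2308; sellers receive P_s = P_b - 18 = 65.2308.
Producers lose the trapezoid between P_s and P* out to Q_t plus the triangle from Q_t to Q*: change in PS = 123.5858 - 210.497 = -86.9112.

-86.91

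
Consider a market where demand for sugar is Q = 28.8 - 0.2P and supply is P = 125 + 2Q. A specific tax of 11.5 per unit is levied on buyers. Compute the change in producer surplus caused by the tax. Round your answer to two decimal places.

Rewriting demand in inverse form: P = 144 - 5Q.
Pre-tax equilibrium: 144 - 5Q = 125 + 2Q gives Q* = 2.7143, P* = 130.4286.
With the tax, buyers' net willingness to pay falls by 11.5: (144 - 11.5) - 5Q = 125 + 2Q, so Q_t = 1.0714. Buyers pay P_b = 138.6429; sellers receive P_s = P_b - 11.5 = 127.1429.
Producers lose the trapezoid between P_s and P* out to Q_t plus the triangle from Q_t to Q*: change in PS = 1.148 - 7.3673 = -6.2194.

-6.22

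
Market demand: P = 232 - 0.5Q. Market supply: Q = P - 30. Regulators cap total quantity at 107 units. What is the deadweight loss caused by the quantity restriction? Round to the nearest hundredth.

574.08

Rewriting supply in inverse form: P = 30 + Q.
Without the quota, 232 - 0.5Q = 30 + Q gives Q* = 134.6667.
At Q = 107 the demand price is 232 - 0.5(107) = 178.5 and the supply price is 30 + (107) = 137.
Deadweight loss is the triangle between the curves from 107 to 134.6667: (1/2)(178.5 - 137)(134.6667 - 107) = 574.0833.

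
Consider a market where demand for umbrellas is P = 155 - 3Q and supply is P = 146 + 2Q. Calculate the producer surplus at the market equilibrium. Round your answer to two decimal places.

Set 155 - 3Q = 146 + 2Q, which gives 9 = 5Q, so Q* = 1.8 and P* = 155 - 3(1.8) = 149.6.
PS is the area between P* and the supply curve from 0 to Q*: (1/2)(1.8)(3.6) = 3.24.

3.24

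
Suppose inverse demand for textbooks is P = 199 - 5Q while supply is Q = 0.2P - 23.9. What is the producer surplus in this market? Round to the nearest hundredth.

158.01

Rewriting supply in inverse form: P = 119.5 + 5Q.
Set 199 - 5Q = 119.5 + 5Q, which gives 79.5 = 10Q, so Q* = 7.95 and P* = 199 - 5(7.95) = 159.25.
Producer surplus is the triangle above supply below P*: (1/2)(7.95)(159.25 - 119.5) = (1/2)(7.95)(39.75) = 158.0062.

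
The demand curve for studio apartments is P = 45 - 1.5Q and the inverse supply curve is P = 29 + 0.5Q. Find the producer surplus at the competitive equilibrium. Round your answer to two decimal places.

16.00

Set 45 - 1.5Q = 29 + 0.5Q, which gives 16 = 2Q, so Q* = 8 and P* = 45 - 1.5(8) = 33.
Producer surplus is the triangle above supply below P*: (1/2)(8)(33 - 29) = (1/2)(8)(4) = 16.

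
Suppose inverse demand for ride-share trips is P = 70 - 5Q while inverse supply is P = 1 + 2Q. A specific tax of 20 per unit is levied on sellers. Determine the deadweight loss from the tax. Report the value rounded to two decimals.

Without the tax, 70 - 5Q = 1 + 2Q so Q* = 9.8571 and P* = 20.7143.
A tax on sellers shifts supply up by 20: 70 - 5Q = 1 + 2Q + 20, so Q_t = 7. Buyers pay P_b = 35; sellers receive P_s = P_b - 20 = 15.
The welfare triangle lost has base Q* - Q_t = 2.8571 and height t = 20, so DWL = (1/2)(2.8571)(20) = 28.5714.

28.57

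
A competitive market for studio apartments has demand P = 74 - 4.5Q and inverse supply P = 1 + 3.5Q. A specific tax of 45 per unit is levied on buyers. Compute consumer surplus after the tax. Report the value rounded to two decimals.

Pre-tax equilibrium: 74 - 4.5Q = 1 + 3.5Q gives Q* = 9.125, P* = 32.9375.
With the tax, buyers' net willingness to pay falls by 45: (74 - 45) - 4.5Q = 1 + 3.5Q, so Q_t = 3.5. Buyers pay P_b = 58.25; sellers receive P_s = P_b - 45 = 13.25.
Consumer surplus is the triangle under demand above P_b: (1/2)(3.5)(74 - 58.25) = 27.5625.

27.56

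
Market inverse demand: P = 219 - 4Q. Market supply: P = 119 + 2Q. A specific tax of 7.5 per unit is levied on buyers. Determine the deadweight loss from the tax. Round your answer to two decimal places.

4.69

Pre-tax equilibrium: 219 - 4Q = 119 + 2Q gives Q* = 16.6667, P* = 152.3333.
With the tax, buyers' net willingness to pay falls by 7.5: (219 - 7.5) - 4Q = 119 + 2Q, so Q_t = 15.4167. Buyers pay P_b = 157.3333; sellers receive P_s = P_b - 7.5 = 149.8333.
The welfare triangle lost has base Q* - Q_t = 1.25 and height t = 7.5, so DWL = (1/2)(1.25)(7.5) = 4.6875.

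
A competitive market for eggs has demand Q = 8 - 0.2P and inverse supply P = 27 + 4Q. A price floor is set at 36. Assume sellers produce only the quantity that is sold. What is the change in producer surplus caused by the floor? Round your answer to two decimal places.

1.75

Rewriting demand in inverse form: P = 40 - 5Q.
Free-market equilibrium: 40 - 5Q = 27 + 4Q gives Q* = 1.4444, P* = 32.7778.
At P = 36, buyers demand (40 - 36)/5 = 0.8 while sellers would supply more, so the quantity traded is 0.8 at price 36.
PS goes from (1/2)(1.4444)(5.7778) = 4.1728 to 5.92 (computed as (36 - 27)(0.8) - (1/2)(4)(0.8)^2), a change of 1.7472.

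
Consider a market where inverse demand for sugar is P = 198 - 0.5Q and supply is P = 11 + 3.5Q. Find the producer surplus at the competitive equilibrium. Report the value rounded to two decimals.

3824.73

Setting demand equal to supply, 187 = 4Q, so Q* = 46.75 and P* = 174.625.
Producer surplus is the triangle above supply below P*: (1/2)(46.75)(174.625 - 11) = (1/2)(46.75)(163.625) = 3824.7344.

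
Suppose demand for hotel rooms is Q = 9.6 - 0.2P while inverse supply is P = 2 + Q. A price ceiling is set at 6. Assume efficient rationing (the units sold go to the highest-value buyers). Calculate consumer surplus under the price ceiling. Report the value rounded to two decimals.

128.00

Rewriting demand in inverse form: P = 48 - 5Q.
Without the control, 48 - 5Q = 2 + Q so Q* = 7.6667 and P* = 9.6667.
At P = 6, sellers supply (6 - 2)/1 = 4 while buyers want more, so the quantity traded is 4 at price 6.
The demand price at Q = 4 is 28. CS is the trapezoid between demand and 6 over [0, 4]: (1/2)[(48 - 6) + (28 - 6)](4) = 128.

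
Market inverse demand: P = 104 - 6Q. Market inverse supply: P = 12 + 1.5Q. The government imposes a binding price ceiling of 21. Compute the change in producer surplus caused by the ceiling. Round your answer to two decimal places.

-85.85

Free-market equilibrium: 104 - 6Q = 12 + 1.5Q gives Q* = 12.2667, P* = 30.4.
At the ceiling price 21, quantity supplied is (21 - 12)/1.5 = 6; supply is the short side, so Q = 6 trades at P = 21.
PS goes from (1/2)(12.2667)(18.4) = 112.8533 to 27 (computed as (21 - 12)(6) - (1/2)(1.5)(6)^2), a change of -85.8533.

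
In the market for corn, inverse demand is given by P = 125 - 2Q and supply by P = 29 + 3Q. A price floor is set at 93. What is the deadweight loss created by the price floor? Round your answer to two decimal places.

25.60

Without the control, 125 - 2Q = 29 + 3Q so Q* = 19.2 and P* = 86.6.
At the floor price 93, quantity demanded is (125 - 93)/2 = 16; demand is the short side, so Q = 16 trades at P = 93.
The lost-trades triangle has base Q* - 16 = 3.2 and height equal to the gap between the curves at Q = 16, which is 93 - 77 = 16. DWL = (1/2)(3.2)(16) = 25.6.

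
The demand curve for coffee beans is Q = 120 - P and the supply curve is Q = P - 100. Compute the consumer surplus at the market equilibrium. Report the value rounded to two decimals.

50.00

Rewriting demand in inverse form: P = 120 - Q.
Rewriting supply in inverse form: P = 100 + Q.
Set 120 - Q = 100 + Q, which gives 20 = 2Q, so Q* = 10 and P* = 120 - (10) = 110.
Consumer surplus is the triangle under demand above P*: (1/2)(10)(120 - 110) = (1/2)(10)(10) = 50.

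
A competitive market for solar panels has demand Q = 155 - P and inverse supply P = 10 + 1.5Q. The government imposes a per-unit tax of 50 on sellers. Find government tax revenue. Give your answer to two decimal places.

1900.00

Rewriting demand in inverse form: P = 155 - Q.
Pre-tax equilibrium: 155 - Q = 10 + 1.5Q gives Q* = 58, P* = 97.
With the tax, sellers need 50 more per unit: 155 - Q = 10 + 1.5Q + 50, so Q_t = 38. Buyers pay P_b = 117; sellers receive P_s = P_b - 50 = 67.
Tax revenue = t x Q_t = 50 x 38 = 1900.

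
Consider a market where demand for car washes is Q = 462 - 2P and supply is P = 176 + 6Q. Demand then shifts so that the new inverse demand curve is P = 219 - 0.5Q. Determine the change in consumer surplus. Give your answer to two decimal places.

Rewriting demand in inverse form: P = 231 - 0.5Q.
Initial equilibrium: Q_0 = 8.4615, P_0 = 226.7692; CS_0 = (1/2)(8.4615)(4.2308) = 17.8994, PS_0 = (1/2)(8.4615)(50.7692) = 214.7929.
New equilibrium: 219 - 0.5Q = 176 + 6Q gives Q_1 = 6.6154, P_1 = 215.6923; CS_1 = 10.9408, PS_1 = 131.2899.
Change in consumer surplus = 10.9408 - 17.8994 = -6.9586.

-6.96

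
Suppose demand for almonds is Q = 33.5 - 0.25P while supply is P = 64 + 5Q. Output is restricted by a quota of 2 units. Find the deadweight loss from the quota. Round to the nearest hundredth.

150.22

Rewriting demand in inverse form: P = 134 - 4Q.
Without the quota, 134 - 4Q = 64 + 5Q gives Q* = 7.7778.
At Q = 2 the demand price is 134 - 4(2) = 126 and the supply price is 64 + 5(2) = 74.
Deadweight loss is the triangle between the curves from 2 to 7.7778: (1/2)(126 - 74)(7.7778 - 2) = 150.2222.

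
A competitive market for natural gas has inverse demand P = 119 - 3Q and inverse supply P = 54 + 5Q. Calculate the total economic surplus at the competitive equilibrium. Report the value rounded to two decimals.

264.06

Equilibrium: 119 - 3Q = 54 + 5Q, so Q* = 8.125 and P* = 94.625.
Total surplus is the full triangle between the curves from 0 to Q*: (1/2)(8.125)(119 - 54) = 264.0625.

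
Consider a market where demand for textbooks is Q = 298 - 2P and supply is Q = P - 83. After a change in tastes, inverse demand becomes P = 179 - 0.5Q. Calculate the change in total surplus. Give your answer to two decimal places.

1620.00

Rewriting demand in inverse form: P = 149 - 0.5Q.
Rewriting supply in inverse form: P = 83 + Q.
Initial equilibrium: Q_0 = 44, P_0 = 127; CS_0 = (1/2)(44)(22) = 484, PS_0 = (1/2)(44)(44) = 968.
New equilibrium: 179 - 0.5Q = 83 + Q gives Q_1 = 64, P_1 = 147; CS_1 = 1024, PS_1 = 2048.
Change in total surplus = (1024 + 2048) - (484 + 968) = 1620.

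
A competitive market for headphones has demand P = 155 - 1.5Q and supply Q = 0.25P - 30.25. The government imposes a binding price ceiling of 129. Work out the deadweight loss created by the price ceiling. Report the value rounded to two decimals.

Rewriting supply in inverse form: P = 121 + 4Q.
Without the control, 155 - 1.5Q = 121 + 4Q so Q* = 6.1818 and P* = 145.7273.
At the ceiling price 129, quantity supplied is (129 - 121)/4 = 2; supply is the short side, so Q = 2 trades at P = 129.
The lost-trades triangle has base Q* - 2 = 4.1818 and height equal to the gap between the curves at Q = 2, which is 152 - 129 = 23. DWL = (1/2)(4.1818)(23) = 48.0909.

48.09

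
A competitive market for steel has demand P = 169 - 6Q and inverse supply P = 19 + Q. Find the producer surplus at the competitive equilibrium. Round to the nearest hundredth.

Equilibrium: 169 - 6Q = 19 + Q, so Q* = 21.4286 and P* = 40.4286.
The supply curve's price intercept is 19, so PS = (1/2)(Q*)(P* - 19) = (1/2)(21.4286)(21.4286) = 229.5918.

229.59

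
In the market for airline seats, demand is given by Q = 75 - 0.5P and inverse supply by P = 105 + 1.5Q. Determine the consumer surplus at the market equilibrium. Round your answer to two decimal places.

Rewriting demand in inverse form: P = 150 - 2Q.
Equilibrium: 150 - 2Q = 105 + 1.5Q, so Q* = 12.8571 and P* = 124.2857.
The demand choke price is 150, so CS = (1/2)(Q*)(150 - P*) = (1/2)(12.8571)(25.7143) = 165.3061.

165.31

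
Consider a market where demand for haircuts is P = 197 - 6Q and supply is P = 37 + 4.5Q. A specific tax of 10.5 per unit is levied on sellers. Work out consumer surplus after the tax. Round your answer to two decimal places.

608.17

Pre-tax equilibrium: 197 - 6Q = 37 + 4.5Q gives Q* = 15.2381, P* = 105.5714.
A tax on sellers shifts supply up by 10.5: 197 - 6Q = 37 + 4.5Q + 10.5, so Q_t = 14.2381. Buyers pay P_b = 111.5714; sellers receive P_s = P_b - 10.5 = 101.0714.
Consumer surplus is the triangle under demand above P_b: (1/2)(14.2381)(197 - 111.5714) = 608.1701.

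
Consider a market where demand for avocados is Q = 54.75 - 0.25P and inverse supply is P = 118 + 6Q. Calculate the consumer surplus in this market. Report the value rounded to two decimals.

Rewriting demand in inverse form: P = 219 - 4Q.
Set 219 - 4Q = 118 + 6Q, which gives 101 = 10Q, so Q* = 10.1 and P* = 219 - 4(10.1) = 178.6.
Consumer surplus is the triangle under demand above P*: (1/2)(10.1)(219 - 178.6) = (1/2)(10.1)(40.4) = 204.02.

204.02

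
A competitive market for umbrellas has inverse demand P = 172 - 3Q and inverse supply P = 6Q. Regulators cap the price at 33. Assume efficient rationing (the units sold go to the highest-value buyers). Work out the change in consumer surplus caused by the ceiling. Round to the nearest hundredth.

Without the control, 172 - 3Q = 6Q so Q* = 19.1111 and P* = 114.6667.
At P = 33, sellers supply (33 - 0)/6 = 5.5 while buyers want more, so the quantity traded is 5.5 at price 33.
CS goes from (1/2)(19.1111)(57.3333) = 547.8519 to 719.125 (computed as (172 - 33)(5.5) - (1/2)(3)(5.5)^2), a change of 171.2731.

171.27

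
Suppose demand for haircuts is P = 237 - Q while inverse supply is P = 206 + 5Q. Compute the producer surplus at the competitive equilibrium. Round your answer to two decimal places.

Set 237 - Q = 206 + 5Q, which gives 31 = 6Q, so Q* = 5.1667 and P* = 237 - (5.1667) = 231.8333.
Producer surplus is the triangle above supply below P*: (1/2)(5.1667)(231.8333 - 206) = (1/2)(5.1667)(25.8333) = 66.7361.

66.74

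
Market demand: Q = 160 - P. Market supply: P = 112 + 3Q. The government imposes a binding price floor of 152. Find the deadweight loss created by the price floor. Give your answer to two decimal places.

Rewriting demand in inverse form: P = 160 - Q.
Without the control, 160 - Q = 112 + 3Q so Q* = 12 and P* = 148.
At P = 152, buyers demand (160 - 152)/1 = 8 while sellers would supply more, so the quantity traded is 8 at price 152.
The lost-trades triangle has base Q* - 8 = 4 and height equal to the gap between the curves at Q = 8, which is 152 - 136 = 16. DWL = (1/2)(4)(16) = 32.

32.00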